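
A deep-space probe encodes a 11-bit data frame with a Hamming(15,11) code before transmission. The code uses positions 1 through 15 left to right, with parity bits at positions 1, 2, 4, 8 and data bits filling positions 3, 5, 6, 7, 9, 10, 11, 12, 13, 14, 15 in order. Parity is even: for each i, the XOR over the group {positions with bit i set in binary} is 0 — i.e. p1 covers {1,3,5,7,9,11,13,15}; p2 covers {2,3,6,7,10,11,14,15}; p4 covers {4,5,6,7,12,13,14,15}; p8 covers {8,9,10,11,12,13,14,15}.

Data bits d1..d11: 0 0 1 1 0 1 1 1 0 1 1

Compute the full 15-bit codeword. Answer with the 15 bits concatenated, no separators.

100101110111011

Place data at non-parity positions: p1 p2 0 p4 0 1 1 p8 0 1 1 1 0 1 1
p1 (pos 1,3,5,7,9,11,13,15): XOR of data positions = 0⊕0⊕1⊕0⊕1⊕0⊕1 = 1
p2 (pos 2,3,6,7,10,11,14,15): XOR of data positions = 0⊕1⊕1⊕1⊕1⊕1⊕1 = 0
p4 (pos 4,5,6,7,12,13,14,15): XOR of data positions = 0⊕1⊕1⊕1⊕0⊕1⊕1 = 1
p8 (pos 8,9,10,11,12,13,14,15): XOR of data positions = 0⊕1⊕1⊕1⊕0⊕1⊕1 = 1
Codeword: 100101110111011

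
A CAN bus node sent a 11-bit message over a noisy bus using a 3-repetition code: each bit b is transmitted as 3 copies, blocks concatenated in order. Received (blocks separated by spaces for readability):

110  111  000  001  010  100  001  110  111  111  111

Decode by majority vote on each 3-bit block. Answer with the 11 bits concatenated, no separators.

11000001111

Block 1 (110): 2 ones → 1
Block 2 (111): 3 ones → 1
Block 3 (000): 0 ones → 0
Block 4 (001): 1 one → 0
Block 5 (010): 1 one → 0
Block 6 (100): 1 one → 0
Block 7 (001): 1 one → 0
Block 8 (110): 2 ones → 1
Block 9 (111): 3 ones → 1
Block 10 (111): 3 ones → 1
Block 11 (111): 3 ones → 1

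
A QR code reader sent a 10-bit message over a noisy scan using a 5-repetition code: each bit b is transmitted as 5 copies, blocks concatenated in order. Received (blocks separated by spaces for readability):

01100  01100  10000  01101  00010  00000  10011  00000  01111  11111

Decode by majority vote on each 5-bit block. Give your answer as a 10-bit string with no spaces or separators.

0001001011

Block 1 (01100): 2 ones → 0
Block 2 (01100): 2 ones → 0
Block 3 (10000): 1 one → 0
Block 4 (01101): 3 ones → 1
Block 5 (00010): 1 one → 0
Block 6 (00000): 0 ones → 0
Block 7 (10011): 3 ones → 1
Block 8 (00000): 0 ones → 0
Block 9 (01111): 4 ones → 1
Block 10 (11111): 5 ones → 1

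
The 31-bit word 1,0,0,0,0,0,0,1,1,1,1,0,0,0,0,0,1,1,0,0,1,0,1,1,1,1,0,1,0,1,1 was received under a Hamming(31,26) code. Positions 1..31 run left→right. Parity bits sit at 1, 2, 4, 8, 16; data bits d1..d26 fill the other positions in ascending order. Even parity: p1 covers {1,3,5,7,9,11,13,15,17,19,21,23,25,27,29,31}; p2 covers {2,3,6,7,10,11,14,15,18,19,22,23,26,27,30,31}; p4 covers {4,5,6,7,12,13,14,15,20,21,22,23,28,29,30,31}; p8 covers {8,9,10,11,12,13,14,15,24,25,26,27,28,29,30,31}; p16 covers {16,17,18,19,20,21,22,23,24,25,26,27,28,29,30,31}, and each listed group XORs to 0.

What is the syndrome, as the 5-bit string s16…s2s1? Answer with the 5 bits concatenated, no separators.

s1 (pos 1,3,5,7,9,11,13,15,17,19,21,23,25,27,29,31): 1⊕0⊕0⊕0⊕1⊕1⊕0⊕0⊕1⊕0⊕1⊕1⊕1⊕0⊕0⊕1 = 0
s2 (pos 2,3,6,7,10,11,14,15,18,19,22,23,26,27,30,31): 0⊕0⊕0⊕0⊕1⊕1⊕0⊕0⊕1⊕0⊕0⊕1⊕1⊕0⊕1⊕1 = 1
s4 (pos 4,5,6,7,12,13,14,15,20,21,22,23,28,29,30,31): 0⊕0⊕0⊕0⊕0⊕0⊕0⊕0⊕0⊕1⊕0⊕1⊕1⊕0⊕1⊕1 = 1
s8 (pos 8,9,10,11,12,13,14,15,24,25,26,27,28,29,30,31): 1⊕1⊕1⊕1⊕0⊕0⊕0⊕0⊕1⊕1⊕1⊕0⊕1⊕0⊕1⊕1 = 0
s16 (pos 16,17,18,19,20,21,22,23,24,25,26,27,28,29,30,31): 0⊕1⊕1⊕0⊕0⊕1⊕0⊕1⊕1⊕1⊕1⊕0⊕1⊕0⊕1⊕1 = 0
Syndrome s16…s1 = 00110 → error at position 6.

00110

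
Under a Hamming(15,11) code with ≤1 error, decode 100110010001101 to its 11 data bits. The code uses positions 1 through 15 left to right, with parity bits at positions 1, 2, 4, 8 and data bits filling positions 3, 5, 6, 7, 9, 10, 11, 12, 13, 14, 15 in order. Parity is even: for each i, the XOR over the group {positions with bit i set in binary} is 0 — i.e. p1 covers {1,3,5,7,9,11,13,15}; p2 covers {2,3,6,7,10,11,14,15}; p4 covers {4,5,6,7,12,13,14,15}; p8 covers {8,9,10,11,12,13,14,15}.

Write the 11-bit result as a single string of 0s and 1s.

01100001101

s1 (pos 1,3,5,7,9,11,13,15): 1⊕0⊕1⊕0⊕0⊕0⊕1⊕1 = 0
s2 (pos 2,3,6,7,10,11,14,15): 0⊕0⊕0⊕0⊕0⊕0⊕0⊕1 = 1
s4 (pos 4,5,6,7,12,13,14,15): 1⊕1⊕0⊕0⊕1⊕1⊕0⊕1 = 1
s8 (pos 8,9,10,11,12,13,14,15): 1⊕0⊕0⊕0⊕1⊕1⊕0⊕1 = 0
Syndrome s8…s1 = 0110 → error at position 6.
Flip position 6: 100110010001101 → 100111010001101
Read data bits from positions 3,5,6,7,9,10,11,12,13,14,15: 01100001101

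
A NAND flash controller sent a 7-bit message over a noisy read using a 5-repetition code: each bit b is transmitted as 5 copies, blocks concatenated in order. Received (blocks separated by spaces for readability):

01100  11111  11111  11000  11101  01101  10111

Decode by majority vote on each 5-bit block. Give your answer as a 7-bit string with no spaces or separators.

Block 1 (01100): 2 ones → 0
Block 2 (11111): 5 ones → 1
Block 3 (11111): 5 ones → 1
Block 4 (11000): 2 ones → 0
Block 5 (11101): 4 ones → 1
Block 6 (01101): 3 ones → 1
Block 7 (10111): 4 ones → 1

0110111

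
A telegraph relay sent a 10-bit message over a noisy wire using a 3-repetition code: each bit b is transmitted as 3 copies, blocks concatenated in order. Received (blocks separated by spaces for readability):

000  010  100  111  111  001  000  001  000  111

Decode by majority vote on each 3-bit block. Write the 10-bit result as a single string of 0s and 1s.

0001100001

Block 1 (000): 0 ones → 0
Block 2 (010): 1 one → 0
Block 3 (100): 1 one → 0
Block 4 (111): 3 ones → 1
Block 5 (111): 3 ones → 1
Block 6 (001): 1 one → 0
Block 7 (000): 0 ones → 0
Block 8 (001): 1 one → 0
Block 9 (000): 0 ones → 0
Block 10 (111): 3 ones → 1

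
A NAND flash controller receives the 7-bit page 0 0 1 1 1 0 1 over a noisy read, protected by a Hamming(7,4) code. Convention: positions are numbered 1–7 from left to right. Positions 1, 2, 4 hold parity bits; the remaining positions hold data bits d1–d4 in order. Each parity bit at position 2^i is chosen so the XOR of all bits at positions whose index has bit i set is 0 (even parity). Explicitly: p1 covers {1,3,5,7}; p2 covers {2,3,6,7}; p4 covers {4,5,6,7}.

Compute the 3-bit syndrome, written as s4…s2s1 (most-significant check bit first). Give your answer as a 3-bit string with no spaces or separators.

101

s1 (pos 1,3,5,7): 0⊕1⊕1⊕1 = 1
s2 (pos 2,3,6,7): 0⊕1⊕0⊕1 = 0
s4 (pos 4,5,6,7): 1⊕1⊕0⊕1 = 1
Syndrome s4…s1 = 101 → error at position 5.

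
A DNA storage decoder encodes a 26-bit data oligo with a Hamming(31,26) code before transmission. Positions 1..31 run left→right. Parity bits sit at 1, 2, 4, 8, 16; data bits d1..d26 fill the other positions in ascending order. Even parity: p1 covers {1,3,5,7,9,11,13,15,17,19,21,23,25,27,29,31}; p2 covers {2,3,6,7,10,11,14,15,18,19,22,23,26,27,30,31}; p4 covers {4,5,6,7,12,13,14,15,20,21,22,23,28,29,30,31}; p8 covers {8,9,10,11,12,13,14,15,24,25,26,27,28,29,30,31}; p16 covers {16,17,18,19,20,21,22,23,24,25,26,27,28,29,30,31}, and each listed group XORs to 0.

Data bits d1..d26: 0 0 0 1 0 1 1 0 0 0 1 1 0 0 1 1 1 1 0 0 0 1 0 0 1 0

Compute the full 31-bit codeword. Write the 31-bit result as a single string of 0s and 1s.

Place data at non-parity positions: p1 p2 0 p4 0 0 1 p8 0 1 1 0 0 0 1 p16 1 0 0 1 1 1 1 0 0 0 1 0 0 1 0
p1 (pos 1,3,5,7,9,11,13,15,17,19,21,23,25,27,29,31): XOR of data positions = 0⊕0⊕1⊕0⊕1⊕0⊕1⊕1⊕0⊕1⊕1⊕0⊕1⊕0⊕0 = 1
p2 (pos 2,3,6,7,10,11,14,15,18,19,22,23,26,27,30,31): XOR of data positions = 0⊕0⊕1⊕1⊕1⊕0⊕1⊕0⊕0⊕1⊕1⊕0⊕1⊕1⊕0 = 0
p4 (pos 4,5,6,7,12,13,14,15,20,21,22,23,28,29,30,31): XOR of data positions = 0⊕0⊕1⊕0⊕0⊕0⊕1⊕1⊕1⊕1⊕1⊕0⊕0⊕1⊕0 = 1
p8 (pos 8,9,10,11,12,13,14,15,24,25,26,27,28,29,30,31): XOR of data positions = 0⊕1⊕1⊕0⊕0⊕0⊕1⊕0⊕0⊕0⊕1⊕0⊕0⊕1⊕0 = 1
p16 (pos 16,17,18,19,20,21,22,23,24,25,26,27,28,29,30,31): XOR of data positions = 1⊕0⊕0⊕1⊕1⊕1⊕1⊕0⊕0⊕0⊕1⊕0⊕0⊕1⊕0 = 1
Codeword: 1001001101100011100111100010010

1001001101100011100111100010010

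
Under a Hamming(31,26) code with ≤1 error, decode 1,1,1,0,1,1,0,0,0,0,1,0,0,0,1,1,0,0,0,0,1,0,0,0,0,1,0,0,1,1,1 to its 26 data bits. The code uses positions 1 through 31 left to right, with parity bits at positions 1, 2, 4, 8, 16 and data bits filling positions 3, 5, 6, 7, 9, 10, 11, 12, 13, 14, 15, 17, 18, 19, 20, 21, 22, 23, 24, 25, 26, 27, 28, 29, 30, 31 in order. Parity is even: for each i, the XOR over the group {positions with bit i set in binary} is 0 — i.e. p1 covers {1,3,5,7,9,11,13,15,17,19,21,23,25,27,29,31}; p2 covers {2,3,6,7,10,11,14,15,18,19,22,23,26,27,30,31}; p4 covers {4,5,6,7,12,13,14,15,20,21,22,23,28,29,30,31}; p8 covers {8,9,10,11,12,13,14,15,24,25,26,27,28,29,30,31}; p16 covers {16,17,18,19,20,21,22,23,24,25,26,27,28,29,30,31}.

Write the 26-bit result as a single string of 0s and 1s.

11100010001000010000100111

s1 (pos 1,3,5,7,9,11,13,15,17,19,21,23,25,27,29,31): 1⊕1⊕1⊕0⊕0⊕1⊕0⊕1⊕0⊕0⊕1⊕0⊕0⊕0⊕1⊕1 = 0
s2 (pos 2,3,6,7,10,11,14,15,18,19,22,23,26,27,30,31): 1⊕1⊕1⊕0⊕0⊕1⊕0⊕1⊕0⊕0⊕0⊕0⊕1⊕0⊕1⊕1 = 0
s4 (pos 4,5,6,7,12,13,14,15,20,21,22,23,28,29,30,31): 0⊕1⊕1⊕0⊕0⊕0⊕0⊕1⊕0⊕1⊕0⊕0⊕0⊕1⊕1⊕1 = 1
s8 (pos 8,9,10,11,12,13,14,15,24,25,26,27,28,29,30,31): 0⊕0⊕0⊕1⊕0⊕0⊕0⊕1⊕0⊕0⊕1⊕0⊕0⊕1⊕1⊕1 = 0
s16 (pos 16,17,18,19,20,21,22,23,24,25,26,27,28,29,30,31): 1⊕0⊕0⊕0⊕0⊕1⊕0⊕0⊕0⊕0⊕1⊕0⊕0⊕1⊕1⊕1 = 0
Syndrome s16…s1 = 00100 → error at position 4.
Flip position 4: 1110110000100011000010000100111 → 1111110000100011000010000100111
Read data bits from positions 3,5,6,7,9,10,11,12,13,14,15,17,18,19,20,21,22,23,24,25,26,27,28,29,30,31: 11100010001000010000100111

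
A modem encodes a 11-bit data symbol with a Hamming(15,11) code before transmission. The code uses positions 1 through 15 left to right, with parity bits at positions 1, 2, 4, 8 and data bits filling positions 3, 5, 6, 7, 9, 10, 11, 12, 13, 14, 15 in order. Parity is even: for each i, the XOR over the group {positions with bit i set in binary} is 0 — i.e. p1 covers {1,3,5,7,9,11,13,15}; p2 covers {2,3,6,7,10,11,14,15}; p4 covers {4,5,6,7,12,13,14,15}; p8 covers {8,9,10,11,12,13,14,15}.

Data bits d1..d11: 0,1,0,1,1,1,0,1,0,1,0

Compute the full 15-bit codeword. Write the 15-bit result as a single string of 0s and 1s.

110010101101010

Place data at non-parity positions: p1 p2 0 p4 1 0 1 p8 1 1 0 1 0 1 0
p1 (pos 1,3,5,7,9,11,13,15): XOR of data positions = 0⊕1⊕1⊕1⊕0⊕0⊕0 = 1
p2 (pos 2,3,6,7,10,11,14,15): XOR of data positions = 0⊕0⊕1⊕1⊕0⊕1⊕0 = 1
p4 (pos 4,5,6,7,12,13,14,15): XOR of data positions = 1⊕0⊕1⊕1⊕0⊕1⊕0 = 0
p8 (pos 8,9,10,11,12,13,14,15): XOR of data positions = 1⊕1⊕0⊕1⊕0⊕1⊕0 = 0
Codeword: 110010101101010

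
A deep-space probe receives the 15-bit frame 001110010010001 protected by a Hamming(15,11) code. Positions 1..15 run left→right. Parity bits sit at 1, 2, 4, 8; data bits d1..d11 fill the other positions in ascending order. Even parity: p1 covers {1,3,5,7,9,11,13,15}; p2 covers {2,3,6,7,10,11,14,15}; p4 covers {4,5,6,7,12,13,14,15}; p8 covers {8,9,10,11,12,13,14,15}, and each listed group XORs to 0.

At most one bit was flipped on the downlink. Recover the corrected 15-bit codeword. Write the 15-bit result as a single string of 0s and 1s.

001110010010011

s1 (pos 1,3,5,7,9,11,13,15): 0⊕1⊕1⊕0⊕0⊕1⊕0⊕1 = 0
s2 (pos 2,3,6,7,10,11,14,15): 0⊕1⊕0⊕0⊕0⊕1⊕0⊕1 = 1
s4 (pos 4,5,6,7,12,13,14,15): 1⊕1⊕0⊕0⊕0⊕0⊕0⊕1 = 1
s8 (pos 8,9,10,11,12,13,14,15): 1⊕0⊕0⊕1⊕0⊕0⊕0⊕1 = 1
Syndrome s8…s1 = 1110 → error at position 14.
Flip position 14: 001110010010001 → 001110010010011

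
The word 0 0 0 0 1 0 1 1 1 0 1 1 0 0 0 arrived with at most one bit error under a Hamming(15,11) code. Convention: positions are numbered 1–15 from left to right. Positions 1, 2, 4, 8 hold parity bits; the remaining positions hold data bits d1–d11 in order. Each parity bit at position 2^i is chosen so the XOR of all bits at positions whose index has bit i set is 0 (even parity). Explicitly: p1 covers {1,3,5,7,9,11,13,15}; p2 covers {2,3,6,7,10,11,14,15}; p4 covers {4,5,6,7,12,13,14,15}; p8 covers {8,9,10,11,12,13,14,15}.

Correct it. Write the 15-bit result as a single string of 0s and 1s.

s1 (pos 1,3,5,7,9,11,13,15): 0⊕0⊕1⊕1⊕1⊕1⊕0⊕0 = 0
s2 (pos 2,3,6,7,10,11,14,15): 0⊕0⊕0⊕1⊕0⊕1⊕0⊕0 = 0
s4 (pos 4,5,6,7,12,13,14,15): 0⊕1⊕0⊕1⊕1⊕0⊕0⊕0 = 1
s8 (pos 8,9,10,11,12,13,14,15): 1⊕1⊕0⊕1⊕1⊕0⊕0⊕0 = 0
Syndrome s8…s1 = 0100 → error at position 4.
Flip position 4: 000010111011000 → 000110111011000

000110111011000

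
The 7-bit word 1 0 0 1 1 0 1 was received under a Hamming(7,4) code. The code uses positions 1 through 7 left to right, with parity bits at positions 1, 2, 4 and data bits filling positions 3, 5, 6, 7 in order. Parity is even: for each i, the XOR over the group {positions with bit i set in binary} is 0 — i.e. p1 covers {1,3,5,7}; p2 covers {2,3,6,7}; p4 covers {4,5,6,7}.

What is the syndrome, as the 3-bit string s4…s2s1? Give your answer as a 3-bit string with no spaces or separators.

111

s1 (pos 1,3,5,7): 1⊕0⊕1⊕1 = 1
s2 (pos 2,3,6,7): 0⊕0⊕0⊕1 = 1
s4 (pos 4,5,6,7): 1⊕1⊕0⊕1 = 1
Syndrome s4…s1 = 111 → error at position 7.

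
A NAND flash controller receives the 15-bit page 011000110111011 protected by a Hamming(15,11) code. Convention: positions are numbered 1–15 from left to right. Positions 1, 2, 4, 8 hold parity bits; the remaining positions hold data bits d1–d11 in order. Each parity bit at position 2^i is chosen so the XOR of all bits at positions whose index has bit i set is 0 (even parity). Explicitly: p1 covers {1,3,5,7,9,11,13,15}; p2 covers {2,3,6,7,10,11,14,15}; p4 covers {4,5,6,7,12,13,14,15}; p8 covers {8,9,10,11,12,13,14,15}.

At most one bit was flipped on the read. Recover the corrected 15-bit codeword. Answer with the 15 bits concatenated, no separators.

001000110111011

s1 (pos 1,3,5,7,9,11,13,15): 0⊕1⊕0⊕1⊕0⊕1⊕0⊕1 = 0
s2 (pos 2,3,6,7,10,11,14,15): 1⊕1⊕0⊕1⊕1⊕1⊕1⊕1 = 1
s4 (pos 4,5,6,7,12,13,14,15): 0⊕0⊕0⊕1⊕1⊕0⊕1⊕1 = 0
s8 (pos 8,9,10,11,12,13,14,15): 1⊕0⊕1⊕1⊕1⊕0⊕1⊕1 = 0
Syndrome s8…s1 = 0010 → error at position 2.
Flip position 2: 011000110111011 → 001000110111011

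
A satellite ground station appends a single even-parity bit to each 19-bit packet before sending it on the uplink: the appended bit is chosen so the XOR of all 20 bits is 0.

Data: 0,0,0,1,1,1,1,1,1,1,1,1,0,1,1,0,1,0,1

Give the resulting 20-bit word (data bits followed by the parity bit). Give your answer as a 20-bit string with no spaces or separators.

00011111111101101011

XOR of the 19 data bits: 0⊕0⊕0⊕1⊕1⊕1⊕1⊕1⊕1⊕1⊕1⊕1⊕0⊕1⊕1⊕0⊕1⊕0⊕1 = 1
Parity bit = 1 (so all 20 bits XOR to 0).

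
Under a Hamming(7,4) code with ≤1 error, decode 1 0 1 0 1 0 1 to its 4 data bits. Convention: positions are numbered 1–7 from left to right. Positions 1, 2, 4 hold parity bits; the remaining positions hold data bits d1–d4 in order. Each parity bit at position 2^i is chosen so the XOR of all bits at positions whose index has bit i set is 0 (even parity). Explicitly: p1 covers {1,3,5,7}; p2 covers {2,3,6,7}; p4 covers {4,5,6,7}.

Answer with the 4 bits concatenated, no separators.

1101

s1 (pos 1,3,5,7): 1⊕1⊕1⊕1 = 0
s2 (pos 2,3,6,7): 0⊕1⊕0⊕1 = 0
s4 (pos 4,5,6,7): 0⊕1⊕0⊕1 = 0
Syndrome s4…s1 = 000 → no error.
Read data bits from positions 3,5,6,7: 1101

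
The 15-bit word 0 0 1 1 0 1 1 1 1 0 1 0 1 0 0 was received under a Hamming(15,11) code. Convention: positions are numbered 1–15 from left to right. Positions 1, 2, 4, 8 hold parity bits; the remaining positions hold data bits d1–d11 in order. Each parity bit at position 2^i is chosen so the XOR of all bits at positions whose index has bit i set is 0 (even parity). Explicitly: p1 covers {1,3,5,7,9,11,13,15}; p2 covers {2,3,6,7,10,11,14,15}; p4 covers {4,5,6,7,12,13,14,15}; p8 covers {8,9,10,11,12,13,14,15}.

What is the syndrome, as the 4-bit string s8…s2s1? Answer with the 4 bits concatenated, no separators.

s1 (pos 1,3,5,7,9,11,13,15): 0⊕1⊕0⊕1⊕1⊕1⊕1⊕0 = 1
s2 (pos 2,3,6,7,10,11,14,15): 0⊕1⊕1⊕1⊕0⊕1⊕0⊕0 = 0
s4 (pos 4,5,6,7,12,13,14,15): 1⊕0⊕1⊕1⊕0⊕1⊕0⊕0 = 0
s8 (pos 8,9,10,11,12,13,14,15): 1⊕1⊕0⊕1⊕0⊕1⊕0⊕0 = 0
Syndrome s8…s1 = 0001 → error at position 1.

0001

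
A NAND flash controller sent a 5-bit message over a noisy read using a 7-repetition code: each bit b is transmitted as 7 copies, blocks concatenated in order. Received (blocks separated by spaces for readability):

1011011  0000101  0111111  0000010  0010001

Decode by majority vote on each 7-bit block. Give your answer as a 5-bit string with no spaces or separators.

Block 1 (1011011): 5 ones → 1
Block 2 (0000101): 2 ones → 0
Block 3 (0111111): 6 ones → 1
Block 4 (0000010): 1 one → 0
Block 5 (0010001): 2 ones → 0

10100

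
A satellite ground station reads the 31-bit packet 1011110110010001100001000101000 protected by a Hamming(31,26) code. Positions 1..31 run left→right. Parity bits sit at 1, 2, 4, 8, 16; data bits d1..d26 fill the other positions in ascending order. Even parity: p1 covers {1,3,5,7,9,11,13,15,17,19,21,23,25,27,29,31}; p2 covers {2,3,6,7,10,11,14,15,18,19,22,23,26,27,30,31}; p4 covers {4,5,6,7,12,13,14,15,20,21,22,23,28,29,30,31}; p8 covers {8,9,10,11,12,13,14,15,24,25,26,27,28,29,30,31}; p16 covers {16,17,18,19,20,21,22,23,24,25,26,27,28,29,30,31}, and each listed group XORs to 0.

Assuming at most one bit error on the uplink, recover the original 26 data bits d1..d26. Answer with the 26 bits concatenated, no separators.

11101001000100001001101000

s1 (pos 1,3,5,7,9,11,13,15,17,19,21,23,25,27,29,31): 1⊕1⊕1⊕0⊕1⊕0⊕0⊕0⊕1⊕0⊕0⊕0⊕0⊕0⊕0⊕0 = 1
s2 (pos 2,3,6,7,10,11,14,15,18,19,22,23,26,27,30,31): 0⊕1⊕1⊕0⊕0⊕0⊕0⊕0⊕0⊕0⊕1⊕0⊕1⊕0⊕0⊕0 = 0
s4 (pos 4,5,6,7,12,13,14,15,20,21,22,23,28,29,30,31): 1⊕1⊕1⊕0⊕1⊕0⊕0⊕0⊕0⊕0⊕1⊕0⊕1⊕0⊕0⊕0 = 0
s8 (pos 8,9,10,11,12,13,14,15,24,25,26,27,28,29,30,31): 1⊕1⊕0⊕0⊕1⊕0⊕0⊕0⊕0⊕0⊕1⊕0⊕1⊕0⊕0⊕0 = 1
s16 (pos 16,17,18,19,20,21,22,23,24,25,26,27,28,29,30,31): 1⊕1⊕0⊕0⊕0⊕0⊕1⊕0⊕0⊕0⊕1⊕0⊕1⊕0⊕0⊕0 = 1
Syndrome s16…s1 = 11001 → error at position 25.
Flip position 25: 1011110110010001100001000101000 → 1011110110010001100001001101000
Read data bits from positions 3,5,6,7,9,10,11,12,13,14,15,17,18,19,20,21,22,23,24,25,26,27,28,29,30,31: 11101001000100001001101000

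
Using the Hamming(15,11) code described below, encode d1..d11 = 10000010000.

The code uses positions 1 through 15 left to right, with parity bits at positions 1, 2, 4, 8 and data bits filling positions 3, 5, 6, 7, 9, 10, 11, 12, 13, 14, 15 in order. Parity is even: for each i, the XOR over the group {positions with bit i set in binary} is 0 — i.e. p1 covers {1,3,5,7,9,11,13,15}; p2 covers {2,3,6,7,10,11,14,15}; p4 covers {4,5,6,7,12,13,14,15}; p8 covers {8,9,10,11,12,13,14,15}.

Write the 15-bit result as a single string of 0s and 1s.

Place data at non-parity positions: p1 p2 1 p4 0 0 0 p8 0 0 1 0 0 0 0
p1 (pos 1,3,5,7,9,11,13,15): XOR of data positions = 1⊕0⊕0⊕0⊕1⊕0⊕0 = 0
p2 (pos 2,3,6,7,10,11,14,15): XOR of data positions = 1⊕0⊕0⊕0⊕1⊕0⊕0 = 0
p4 (pos 4,5,6,7,12,13,14,15): XOR of data positions = 0⊕0⊕0⊕0⊕0⊕0⊕0 = 0
p8 (pos 8,9,10,11,12,13,14,15): XOR of data positions = 0⊕0⊕1⊕0⊕0⊕0⊕0 = 1
Codeword: 001000010010000

001000010010000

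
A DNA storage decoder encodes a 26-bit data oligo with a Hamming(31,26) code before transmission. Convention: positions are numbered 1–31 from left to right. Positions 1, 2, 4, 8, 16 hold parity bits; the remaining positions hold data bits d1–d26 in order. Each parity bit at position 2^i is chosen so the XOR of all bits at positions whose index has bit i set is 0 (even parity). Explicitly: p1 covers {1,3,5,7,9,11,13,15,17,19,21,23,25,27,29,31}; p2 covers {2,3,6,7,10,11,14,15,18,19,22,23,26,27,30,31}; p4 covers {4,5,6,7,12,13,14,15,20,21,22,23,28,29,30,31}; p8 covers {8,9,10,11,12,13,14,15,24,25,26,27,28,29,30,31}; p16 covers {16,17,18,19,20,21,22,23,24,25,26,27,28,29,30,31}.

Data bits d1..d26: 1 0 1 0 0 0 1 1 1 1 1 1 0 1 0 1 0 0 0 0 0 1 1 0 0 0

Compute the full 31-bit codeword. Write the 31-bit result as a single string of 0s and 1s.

0111010100111111101010000011000

Place data at non-parity positions: p1 p2 1 p4 0 1 0 p8 0 0 1 1 1 1 1 p16 1 0 1 0 1 0 0 0 0 0 1 1 0 0 0
p1 (pos 1,3,5,7,9,11,13,15,17,19,21,23,25,27,29,31): XOR of data positions = 1⊕0⊕0⊕0⊕1⊕1⊕1⊕1⊕1⊕1⊕0⊕0⊕1⊕0⊕0 = 0
p2 (pos 2,3,6,7,10,11,14,15,18,19,22,23,26,27,30,31): XOR of data positions = 1⊕1⊕0⊕0⊕1⊕1⊕1⊕0⊕1⊕0⊕0⊕0⊕1⊕0⊕0 = 1
p4 (pos 4,5,6,7,12,13,14,15,20,21,22,23,28,29,30,31): XOR of data positions = 0⊕1⊕0⊕1⊕1⊕1⊕1⊕0⊕1⊕0⊕0⊕1⊕0⊕0⊕0 = 1
p8 (pos 8,9,10,11,12,13,14,15,24,25,26,27,28,29,30,31): XOR of data positions = 0⊕0⊕1⊕1⊕1⊕1⊕1⊕0⊕0⊕0⊕1⊕1⊕0⊕0⊕0 = 1
p16 (pos 16,17,18,19,20,21,22,23,24,25,26,27,28,29,30,31): XOR of data positions = 1⊕0⊕1⊕0⊕1⊕0⊕0⊕0⊕0⊕0⊕1⊕1⊕0⊕0⊕0 = 1
Codeword: 0111010100111111101010000011000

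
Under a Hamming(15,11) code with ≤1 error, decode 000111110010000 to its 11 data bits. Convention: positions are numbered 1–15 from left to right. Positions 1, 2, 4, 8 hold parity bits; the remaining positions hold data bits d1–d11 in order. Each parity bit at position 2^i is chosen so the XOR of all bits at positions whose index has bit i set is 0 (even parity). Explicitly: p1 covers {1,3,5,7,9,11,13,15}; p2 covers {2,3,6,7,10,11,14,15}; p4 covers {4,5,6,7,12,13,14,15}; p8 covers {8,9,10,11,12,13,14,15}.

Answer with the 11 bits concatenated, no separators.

11110010000

s1 (pos 1,3,5,7,9,11,13,15): 0⊕0⊕1⊕1⊕0⊕1⊕0⊕0 = 1
s2 (pos 2,3,6,7,10,11,14,15): 0⊕0⊕1⊕1⊕0⊕1⊕0⊕0 = 1
s4 (pos 4,5,6,7,12,13,14,15): 1⊕1⊕1⊕1⊕0⊕0⊕0⊕0 = 0
s8 (pos 8,9,10,11,12,13,14,15): 1⊕0⊕0⊕1⊕0⊕0⊕0⊕0 = 0
Syndrome s8…s1 = 0011 → error at position 3.
Flip position 3: 000111110010000 → 001111110010000
Read data bits from positions 3,5,6,7,9,10,11,12,13,14,15: 11110010000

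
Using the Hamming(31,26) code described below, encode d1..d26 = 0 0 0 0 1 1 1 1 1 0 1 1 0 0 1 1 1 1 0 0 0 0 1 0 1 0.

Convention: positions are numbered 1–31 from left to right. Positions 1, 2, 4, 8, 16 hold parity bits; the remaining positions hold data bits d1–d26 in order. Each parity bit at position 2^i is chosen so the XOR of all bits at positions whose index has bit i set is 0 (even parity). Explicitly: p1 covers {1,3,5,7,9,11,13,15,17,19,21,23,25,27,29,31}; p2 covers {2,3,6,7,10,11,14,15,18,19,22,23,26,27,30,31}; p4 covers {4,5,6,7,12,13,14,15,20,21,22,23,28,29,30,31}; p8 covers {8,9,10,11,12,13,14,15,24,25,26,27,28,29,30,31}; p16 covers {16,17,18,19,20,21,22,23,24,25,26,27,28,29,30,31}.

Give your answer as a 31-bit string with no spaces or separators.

Place data at non-parity positions: p1 p2 0 p4 0 0 0 p8 1 1 1 1 1 0 1 p16 1 0 0 1 1 1 1 0 0 0 0 1 0 1 0
p1 (pos 1,3,5,7,9,11,13,15,17,19,21,23,25,27,29,31): XOR of data positions = 0⊕0⊕0⊕1⊕1⊕1⊕1⊕1⊕0⊕1⊕1⊕0⊕0⊕0⊕0 = 1
p2 (pos 2,3,6,7,10,11,14,15,18,19,22,23,26,27,30,31): XOR of data positions = 0⊕0⊕0⊕1⊕1⊕0⊕1⊕0⊕0⊕1⊕1⊕0⊕0⊕1⊕0 = 0
p4 (pos 4,5,6,7,12,13,14,15,20,21,22,23,28,29,30,31): XOR of data positions = 0⊕0⊕0⊕1⊕1⊕0⊕1⊕1⊕1⊕1⊕1⊕1⊕0⊕1⊕0 = 1
p8 (pos 8,9,10,11,12,13,14,15,24,25,26,27,28,29,30,31): XOR of data positions = 1⊕1⊕1⊕1⊕1⊕0⊕1⊕0⊕0⊕0⊕0⊕1⊕0⊕1⊕0 = 0
p16 (pos 16,17,18,19,20,21,22,23,24,25,26,27,28,29,30,31): XOR of data positions = 1⊕0⊕0⊕1⊕1⊕1⊕1⊕0⊕0⊕0⊕0⊕1⊕0⊕1⊕0 = 1
Codeword: 1001000011111011100111100001010

1001000011111011100111100001010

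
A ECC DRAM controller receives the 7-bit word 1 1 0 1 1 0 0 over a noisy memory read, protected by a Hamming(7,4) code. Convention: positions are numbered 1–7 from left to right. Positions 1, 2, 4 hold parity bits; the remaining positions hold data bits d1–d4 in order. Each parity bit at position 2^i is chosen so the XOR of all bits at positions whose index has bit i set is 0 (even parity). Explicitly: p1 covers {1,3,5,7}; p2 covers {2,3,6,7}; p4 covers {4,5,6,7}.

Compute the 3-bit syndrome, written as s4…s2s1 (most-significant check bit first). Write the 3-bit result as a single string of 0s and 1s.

s1 (pos 1,3,5,7): 1⊕0⊕1⊕0 = 0
s2 (pos 2,3,6,7): 1⊕0⊕0⊕0 = 1
s4 (pos 4,5,6,7): 1⊕1⊕0⊕0 = 0
Syndrome s4…s1 = 010 → error at position 2.

010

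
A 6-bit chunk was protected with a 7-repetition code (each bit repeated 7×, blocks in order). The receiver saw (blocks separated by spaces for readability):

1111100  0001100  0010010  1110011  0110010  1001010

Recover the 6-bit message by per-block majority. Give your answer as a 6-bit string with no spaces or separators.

Block 1 (1111100): 5 ones → 1
Block 2 (0001100): 2 ones → 0
Block 3 (0010010): 2 ones → 0
Block 4 (1110011): 5 ones → 1
Block 5 (0110010): 3 ones → 0
Block 6 (1001010): 3 ones → 0

100100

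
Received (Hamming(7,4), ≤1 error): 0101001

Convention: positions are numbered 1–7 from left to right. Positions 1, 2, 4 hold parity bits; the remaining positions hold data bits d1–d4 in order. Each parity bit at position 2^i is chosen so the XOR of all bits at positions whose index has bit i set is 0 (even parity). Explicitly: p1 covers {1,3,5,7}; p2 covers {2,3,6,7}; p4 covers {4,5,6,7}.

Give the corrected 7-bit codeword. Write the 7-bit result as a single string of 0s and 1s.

s1 (pos 1,3,5,7): 0⊕0⊕0⊕1 = 1
s2 (pos 2,3,6,7): 1⊕0⊕0⊕1 = 0
s4 (pos 4,5,6,7): 1⊕0⊕0⊕1 = 0
Syndrome s4…s1 = 001 → error at position 1.
Flip position 1: 0101001 → 1101001

1101001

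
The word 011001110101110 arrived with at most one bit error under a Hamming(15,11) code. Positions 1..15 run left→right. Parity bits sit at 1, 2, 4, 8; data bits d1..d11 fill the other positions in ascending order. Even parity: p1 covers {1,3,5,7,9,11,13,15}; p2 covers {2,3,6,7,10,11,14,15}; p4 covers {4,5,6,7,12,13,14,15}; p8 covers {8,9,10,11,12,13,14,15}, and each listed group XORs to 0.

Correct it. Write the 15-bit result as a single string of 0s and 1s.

011001110101010

s1 (pos 1,3,5,7,9,11,13,15): 0⊕1⊕0⊕1⊕0⊕0⊕1⊕0 = 1
s2 (pos 2,3,6,7,10,11,14,15): 1⊕1⊕1⊕1⊕1⊕0⊕1⊕0 = 0
s4 (pos 4,5,6,7,12,13,14,15): 0⊕0⊕1⊕1⊕1⊕1⊕1⊕0 = 1
s8 (pos 8,9,10,11,12,13,14,15): 1⊕0⊕1⊕0⊕1⊕1⊕1⊕0 = 1
Syndrome s8…s1 = 1101 → error at position 13.
Flip position 13: 011001110101110 → 011001110101010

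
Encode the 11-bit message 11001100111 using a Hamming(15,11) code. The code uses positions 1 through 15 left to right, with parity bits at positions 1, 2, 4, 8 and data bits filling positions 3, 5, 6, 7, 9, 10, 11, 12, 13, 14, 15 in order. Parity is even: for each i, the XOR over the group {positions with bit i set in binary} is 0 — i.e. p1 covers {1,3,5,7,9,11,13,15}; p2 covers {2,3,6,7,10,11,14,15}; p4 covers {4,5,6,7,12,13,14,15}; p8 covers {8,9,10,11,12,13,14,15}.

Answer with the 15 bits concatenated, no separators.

Place data at non-parity positions: p1 p2 1 p4 1 0 0 p8 1 1 0 0 1 1 1
p1 (pos 1,3,5,7,9,11,13,15): XOR of data positions = 1⊕1⊕0⊕1⊕0⊕1⊕1 = 1
p2 (pos 2,3,6,7,10,11,14,15): XOR of data positions = 1⊕0⊕0⊕1⊕0⊕1⊕1 = 0
p4 (pos 4,5,6,7,12,13,14,15): XOR of data positions = 1⊕0⊕0⊕0⊕1⊕1⊕1 = 0
p8 (pos 8,9,10,11,12,13,14,15): XOR of data positions = 1⊕1⊕0⊕0⊕1⊕1⊕1 = 1
Codeword: 101010011100111

101010011100111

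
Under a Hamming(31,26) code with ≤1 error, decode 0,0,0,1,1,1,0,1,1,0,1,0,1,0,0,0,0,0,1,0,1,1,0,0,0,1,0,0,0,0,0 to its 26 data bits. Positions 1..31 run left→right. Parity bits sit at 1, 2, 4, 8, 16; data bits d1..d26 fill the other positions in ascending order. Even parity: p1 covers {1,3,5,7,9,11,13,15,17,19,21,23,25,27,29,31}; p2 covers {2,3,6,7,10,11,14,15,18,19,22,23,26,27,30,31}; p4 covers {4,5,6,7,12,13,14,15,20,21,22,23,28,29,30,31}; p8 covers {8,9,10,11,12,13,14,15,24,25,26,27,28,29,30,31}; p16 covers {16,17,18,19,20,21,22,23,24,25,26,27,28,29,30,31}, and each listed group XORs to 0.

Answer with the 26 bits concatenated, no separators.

01101110100001011000100000

s1 (pos 1,3,5,7,9,11,13,15,17,19,21,23,25,27,29,31): 0⊕0⊕1⊕0⊕1⊕1⊕1⊕0⊕0⊕1⊕1⊕0⊕0⊕0⊕0⊕0 = 0
s2 (pos 2,3,6,7,10,11,14,15,18,19,22,23,26,27,30,31): 0⊕0⊕1⊕0⊕0⊕1⊕0⊕0⊕0⊕1⊕1⊕0⊕1⊕0⊕0⊕0 = 1
s4 (pos 4,5,6,7,12,13,14,15,20,21,22,23,28,29,30,31): 1⊕1⊕1⊕0⊕0⊕1⊕0⊕0⊕0⊕1⊕1⊕0⊕0⊕0⊕0⊕0 = 0
s8 (pos 8,9,10,11,12,13,14,15,24,25,26,27,28,29,30,31): 1⊕1⊕0⊕1⊕0⊕1⊕0⊕0⊕0⊕0⊕1⊕0⊕0⊕0⊕0⊕0 = 1
s16 (pos 16,17,18,19,20,21,22,23,24,25,26,27,28,29,30,31): 0⊕0⊕0⊕1⊕0⊕1⊕1⊕0⊕0⊕0⊕1⊕0⊕0⊕0⊕0⊕0 = 0
Syndrome s16…s1 = 01010 → error at position 10.
Flip position 10: 0001110110101000001011000100000 → 0001110111101000001011000100000
Read data bits from positions 3,5,6,7,9,10,11,12,13,14,15,17,18,19,20,21,22,23,24,25,26,27,28,29,30,31: 01101110100001011000100000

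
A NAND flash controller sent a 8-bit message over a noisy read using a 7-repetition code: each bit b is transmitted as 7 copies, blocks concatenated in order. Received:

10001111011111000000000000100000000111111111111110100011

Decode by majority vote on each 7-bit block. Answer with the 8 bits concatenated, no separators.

Block 1 (1000111): 4 ones → 1
Block 2 (1011111): 6 ones → 1
Block 3 (0000000): 0 ones → 0
Block 4 (0000010): 1 one → 0
Block 5 (0000000): 0 ones → 0
Block 6 (1111111): 7 ones → 1
Block 7 (1111111): 7 ones → 1
Block 8 (0100011): 3 ones → 0

11000110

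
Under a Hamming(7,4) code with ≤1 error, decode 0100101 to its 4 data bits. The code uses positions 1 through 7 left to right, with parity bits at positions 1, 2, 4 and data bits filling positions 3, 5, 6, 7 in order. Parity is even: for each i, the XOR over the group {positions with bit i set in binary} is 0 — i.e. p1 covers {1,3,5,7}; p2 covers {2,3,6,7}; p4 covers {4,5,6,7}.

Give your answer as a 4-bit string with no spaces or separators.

s1 (pos 1,3,5,7): 0⊕0⊕1⊕1 = 0
s2 (pos 2,3,6,7): 1⊕0⊕0⊕1 = 0
s4 (pos 4,5,6,7): 0⊕1⊕0⊕1 = 0
Syndrome s4…s1 = 000 → no error.
Read data bits from positions 3,5,6,7: 0101

0101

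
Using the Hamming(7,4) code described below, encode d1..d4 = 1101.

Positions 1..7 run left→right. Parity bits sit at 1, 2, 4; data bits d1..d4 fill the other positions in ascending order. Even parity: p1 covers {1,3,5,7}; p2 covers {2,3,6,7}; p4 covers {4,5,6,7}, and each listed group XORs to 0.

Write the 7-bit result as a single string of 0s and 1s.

Place data at non-parity positions: p1 p2 1 p4 1 0 1
p1 (pos 1,3,5,7): XOR of data positions = 1⊕1⊕1 = 1
p2 (pos 2,3,6,7): XOR of data positions = 1⊕0⊕1 = 0
p4 (pos 4,5,6,7): XOR of data positions = 1⊕0⊕1 = 0
Codeword: 1010101

1010101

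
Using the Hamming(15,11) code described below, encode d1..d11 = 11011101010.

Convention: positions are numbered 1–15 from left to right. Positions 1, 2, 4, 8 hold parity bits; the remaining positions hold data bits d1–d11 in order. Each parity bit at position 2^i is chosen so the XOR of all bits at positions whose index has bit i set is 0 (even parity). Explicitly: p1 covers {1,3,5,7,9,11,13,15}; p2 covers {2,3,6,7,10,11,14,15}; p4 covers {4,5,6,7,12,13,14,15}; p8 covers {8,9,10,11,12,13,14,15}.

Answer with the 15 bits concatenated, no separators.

Place data at non-parity positions: p1 p2 1 p4 1 0 1 p8 1 1 0 1 0 1 0
p1 (pos 1,3,5,7,9,11,13,15): XOR of data positions = 1⊕1⊕1⊕1⊕0⊕0⊕0 = 0
p2 (pos 2,3,6,7,10,11,14,15): XOR of data positions = 1⊕0⊕1⊕1⊕0⊕1⊕0 = 0
p4 (pos 4,5,6,7,12,13,14,15): XOR of data positions = 1⊕0⊕1⊕1⊕0⊕1⊕0 = 0
p8 (pos 8,9,10,11,12,13,14,15): XOR of data positions = 1⊕1⊕0⊕1⊕0⊕1⊕0 = 0
Codeword: 001010101101010

001010101101010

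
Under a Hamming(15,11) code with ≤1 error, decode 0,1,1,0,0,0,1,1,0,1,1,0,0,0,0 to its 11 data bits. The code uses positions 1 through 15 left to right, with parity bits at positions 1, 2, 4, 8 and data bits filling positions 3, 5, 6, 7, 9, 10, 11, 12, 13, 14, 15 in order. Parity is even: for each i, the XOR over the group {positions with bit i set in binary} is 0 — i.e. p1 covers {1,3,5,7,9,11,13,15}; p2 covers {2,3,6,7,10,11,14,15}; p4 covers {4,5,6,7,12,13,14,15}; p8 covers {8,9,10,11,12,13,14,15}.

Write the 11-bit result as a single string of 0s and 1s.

s1 (pos 1,3,5,7,9,11,13,15): 0⊕1⊕0⊕1⊕0⊕1⊕0⊕0 = 1
s2 (pos 2,3,6,7,10,11,14,15): 1⊕1⊕0⊕1⊕1⊕1⊕0⊕0 = 1
s4 (pos 4,5,6,7,12,13,14,15): 0⊕0⊕0⊕1⊕0⊕0⊕0⊕0 = 1
s8 (pos 8,9,10,11,12,13,14,15): 1⊕0⊕1⊕1⊕0⊕0⊕0⊕0 = 1
Syndrome s8…s1 = 1111 → error at position 15.
Flip position 15: 011000110110000 → 011000110110001
Read data bits from positions 3,5,6,7,9,10,11,12,13,14,15: 10010110001

10010110001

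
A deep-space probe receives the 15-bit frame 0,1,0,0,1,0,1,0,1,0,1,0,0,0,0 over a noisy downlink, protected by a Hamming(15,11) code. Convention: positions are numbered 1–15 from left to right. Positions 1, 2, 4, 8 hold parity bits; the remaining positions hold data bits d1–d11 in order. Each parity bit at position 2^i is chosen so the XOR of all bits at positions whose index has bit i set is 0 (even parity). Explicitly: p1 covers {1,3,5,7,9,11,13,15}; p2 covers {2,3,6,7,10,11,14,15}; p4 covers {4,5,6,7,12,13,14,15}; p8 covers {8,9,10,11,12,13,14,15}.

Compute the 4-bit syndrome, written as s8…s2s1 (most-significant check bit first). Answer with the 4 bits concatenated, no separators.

s1 (pos 1,3,5,7,9,11,13,15): 0⊕0⊕1⊕1⊕1⊕1⊕0⊕0 = 0
s2 (pos 2,3,6,7,10,11,14,15): 1⊕0⊕0⊕1⊕0⊕1⊕0⊕0 = 1
s4 (pos 4,5,6,7,12,13,14,15): 0⊕1⊕0⊕1⊕0⊕0⊕0⊕0 = 0
s8 (pos 8,9,10,11,12,13,14,15): 0⊕1⊕0⊕1⊕0⊕0⊕0⊕0 = 0
Syndrome s8…s1 = 0010 → error at position 2.

0010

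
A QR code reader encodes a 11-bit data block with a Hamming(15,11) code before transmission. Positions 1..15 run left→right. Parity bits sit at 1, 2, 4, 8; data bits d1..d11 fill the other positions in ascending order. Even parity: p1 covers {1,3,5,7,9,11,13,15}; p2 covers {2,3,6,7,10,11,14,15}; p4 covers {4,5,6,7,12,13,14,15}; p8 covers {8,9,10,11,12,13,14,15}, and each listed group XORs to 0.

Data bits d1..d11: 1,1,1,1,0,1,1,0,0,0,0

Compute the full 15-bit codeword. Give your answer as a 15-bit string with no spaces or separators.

011111100110000

Place data at non-parity positions: p1 p2 1 p4 1 1 1 p8 0 1 1 0 0 0 0
p1 (pos 1,3,5,7,9,11,13,15): XOR of data positions = 1⊕1⊕1⊕0⊕1⊕0⊕0 = 0
p2 (pos 2,3,6,7,10,11,14,15): XOR of data positions = 1⊕1⊕1⊕1⊕1⊕0⊕0 = 1
p4 (pos 4,5,6,7,12,13,14,15): XOR of data positions = 1⊕1⊕1⊕0⊕0⊕0⊕0 = 1
p8 (pos 8,9,10,11,12,13,14,15): XOR of data positions = 0⊕1⊕1⊕0⊕0⊕0⊕0 = 0
Codeword: 011111100110000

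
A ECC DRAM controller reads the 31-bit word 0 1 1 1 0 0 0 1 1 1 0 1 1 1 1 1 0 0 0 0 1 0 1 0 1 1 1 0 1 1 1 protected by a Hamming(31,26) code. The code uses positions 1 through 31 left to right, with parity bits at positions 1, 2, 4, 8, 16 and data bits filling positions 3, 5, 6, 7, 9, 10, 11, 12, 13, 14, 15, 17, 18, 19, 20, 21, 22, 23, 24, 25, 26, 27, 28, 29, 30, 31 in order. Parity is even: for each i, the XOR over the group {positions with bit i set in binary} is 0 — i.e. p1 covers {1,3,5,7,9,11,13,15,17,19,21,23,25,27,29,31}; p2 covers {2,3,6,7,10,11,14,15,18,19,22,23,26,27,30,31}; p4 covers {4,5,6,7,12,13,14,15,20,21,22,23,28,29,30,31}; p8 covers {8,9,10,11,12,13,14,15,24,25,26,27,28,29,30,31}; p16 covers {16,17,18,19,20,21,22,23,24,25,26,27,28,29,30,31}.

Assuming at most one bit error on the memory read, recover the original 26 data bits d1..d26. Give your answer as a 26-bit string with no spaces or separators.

10001101111000010111110111

s1 (pos 1,3,5,7,9,11,13,15,17,19,21,23,25,27,29,31): 0⊕1⊕0⊕0⊕1⊕0⊕1⊕1⊕0⊕0⊕1⊕1⊕1⊕1⊕1⊕1 = 0
s2 (pos 2,3,6,7,10,11,14,15,18,19,22,23,26,27,30,31): 1⊕1⊕0⊕0⊕1⊕0⊕1⊕1⊕0⊕0⊕0⊕1⊕1⊕1⊕1⊕1 = 0
s4 (pos 4,5,6,7,12,13,14,15,20,21,22,23,28,29,30,31): 1⊕0⊕0⊕0⊕1⊕1⊕1⊕1⊕0⊕1⊕0⊕1⊕0⊕1⊕1⊕1 = 0
s8 (pos 8,9,10,11,12,13,14,15,24,25,26,27,28,29,30,31): 1⊕1⊕1⊕0⊕1⊕1⊕1⊕1⊕0⊕1⊕1⊕1⊕0⊕1⊕1⊕1 = 1
s16 (pos 16,17,18,19,20,21,22,23,24,25,26,27,28,29,30,31): 1⊕0⊕0⊕0⊕0⊕1⊕0⊕1⊕0⊕1⊕1⊕1⊕0⊕1⊕1⊕1 = 1
Syndrome s16…s1 = 11000 → error at position 24.
Flip position 24: 0111000111011111000010101110111 → 0111000111011111000010111110111
Read data bits from positions 3,5,6,7,9,10,11,12,13,14,15,17,18,19,20,21,22,23,24,25,26,27,28,29,30,31: 10001101111000010111110111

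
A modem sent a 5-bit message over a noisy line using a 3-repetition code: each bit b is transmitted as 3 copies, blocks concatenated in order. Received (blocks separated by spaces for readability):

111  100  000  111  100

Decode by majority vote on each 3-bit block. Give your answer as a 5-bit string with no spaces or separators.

Block 1 (111): 3 ones → 1
Block 2 (100): 1 one → 0
Block 3 (000): 0 ones → 0
Block 4 (111): 3 ones → 1
Block 5 (100): 1 one → 0

10010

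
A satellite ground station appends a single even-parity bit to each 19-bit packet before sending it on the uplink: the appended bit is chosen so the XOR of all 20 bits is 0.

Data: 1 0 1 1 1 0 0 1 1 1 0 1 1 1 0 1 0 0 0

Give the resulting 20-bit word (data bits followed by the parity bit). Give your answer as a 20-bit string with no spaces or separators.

10111001110111010001

XOR of the 19 data bits: 1⊕0⊕1⊕1⊕1⊕0⊕0⊕1⊕1⊕1⊕0⊕1⊕1⊕1⊕0⊕1⊕0⊕0⊕0 = 1
Parity bit = 1 (so all 20 bits XOR to 0).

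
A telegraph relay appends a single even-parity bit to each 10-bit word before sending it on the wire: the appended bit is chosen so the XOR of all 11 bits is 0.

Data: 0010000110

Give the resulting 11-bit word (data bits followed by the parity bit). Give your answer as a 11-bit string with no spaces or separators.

XOR of the 10 data bits: 0⊕0⊕1⊕0⊕0⊕0⊕0⊕1⊕1⊕0 = 1
Parity bit = 1 (so all 11 bits XOR to 0).

00100001101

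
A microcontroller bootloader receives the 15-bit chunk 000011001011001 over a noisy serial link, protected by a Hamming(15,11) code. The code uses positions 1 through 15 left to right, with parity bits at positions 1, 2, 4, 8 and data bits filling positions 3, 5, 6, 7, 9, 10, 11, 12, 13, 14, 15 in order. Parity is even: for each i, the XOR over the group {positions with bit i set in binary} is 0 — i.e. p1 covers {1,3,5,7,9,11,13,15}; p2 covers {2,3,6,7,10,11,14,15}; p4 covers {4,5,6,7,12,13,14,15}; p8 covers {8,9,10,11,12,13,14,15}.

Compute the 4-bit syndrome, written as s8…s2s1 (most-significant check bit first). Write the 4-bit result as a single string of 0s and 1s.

s1 (pos 1,3,5,7,9,11,13,15): 0⊕0⊕1⊕0⊕1⊕1⊕0⊕1 = 0
s2 (pos 2,3,6,7,10,11,14,15): 0⊕0⊕1⊕0⊕0⊕1⊕0⊕1 = 1
s4 (pos 4,5,6,7,12,13,14,15): 0⊕1⊕1⊕0⊕1⊕0⊕0⊕1 = 0
s8 (pos 8,9,10,11,12,13,14,15): 0⊕1⊕0⊕1⊕1⊕0⊕0⊕1 = 0
Syndrome s8…s1 = 0010 → error at position 2.

0010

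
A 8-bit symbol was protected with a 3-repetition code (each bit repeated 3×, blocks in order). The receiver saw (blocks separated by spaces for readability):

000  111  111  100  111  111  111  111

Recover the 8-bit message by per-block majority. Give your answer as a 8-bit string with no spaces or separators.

01101111

Block 1 (000): 0 ones → 0
Block 2 (111): 3 ones → 1
Block 3 (111): 3 ones → 1
Block 4 (100): 1 one → 0
Block 5 (111): 3 ones → 1
Block 6 (111): 3 ones → 1
Block 7 (111): 3 ones → 1
Block 8 (111): 3 ones → 1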